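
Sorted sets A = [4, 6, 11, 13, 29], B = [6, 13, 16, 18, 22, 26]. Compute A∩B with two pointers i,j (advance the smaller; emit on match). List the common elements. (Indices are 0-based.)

intersection = [6, 13]

i=0 j=0: 4<6, i++
i=1 j=0: 6==6 emit, i++,j++
i=2 j=1: 11<13, i++
i=3 j=1: 13==13 emit, i++,j++
i=4 j=2: 29>16, j++
i=4 j=3: 29>18, j++
i=4 j=4: 29>22, j++
i=4 j=5: 29>26, j++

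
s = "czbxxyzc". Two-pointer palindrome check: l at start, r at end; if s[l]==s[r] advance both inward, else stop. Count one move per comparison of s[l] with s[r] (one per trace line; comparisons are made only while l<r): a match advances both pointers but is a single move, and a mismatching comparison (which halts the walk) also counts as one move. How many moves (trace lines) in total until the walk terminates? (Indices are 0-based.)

3 moves

[0,7] 'c'=='c' → l++,r--
[1,6] 'z'=='z' → l++,r--
[2,5] 'b'!='y' → stop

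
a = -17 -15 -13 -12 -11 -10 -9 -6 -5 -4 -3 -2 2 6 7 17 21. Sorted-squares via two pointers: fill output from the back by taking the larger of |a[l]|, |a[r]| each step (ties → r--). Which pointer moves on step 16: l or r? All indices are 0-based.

r

[0,16] |-17|<=|21| out[16]=441 → r--
[0,15] |-17|<=|17| out[15]=289 → r--
[0,14] |-17|>|7| out[14]=289 → l++
[1,14] |-15|>|7| out[13]=225 → l++
[2,14] |-13|>|7| out[12]=169 → l++
[3,14] |-12|>|7| out[11]=144 → l++
[4,14] |-11|>|7| out[10]=121 → l++
[5,14] |-10|>|7| out[9]=100 → l++
[6,14] |-9|>|7| out[8]=81 → l++
[7,14] |-6|<=|7| out[7]=49 → r--
[7,13] |-6|<=|6| out[6]=36 → r--
[7,12] |-6|>|2| out[5]=36 → l++
[8,12] |-5|>|2| out[4]=25 → l++
[9,12] |-4|>|2| out[3]=16 → l++
[10,12] |-3|>|2| out[2]=9 → l++
[11,12] |-2|<=|2| out[1]=4 → r--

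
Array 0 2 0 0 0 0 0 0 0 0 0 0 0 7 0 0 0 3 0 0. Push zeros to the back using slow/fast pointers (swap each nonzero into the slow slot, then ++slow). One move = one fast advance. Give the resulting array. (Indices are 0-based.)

[2, 7, 3, 0, 0, 0, 0, 0, 0, 0, 0, 0, 0, 0, 0, 0, 0, 0, 0, 0]

(s=0,f=0) a[fast]=0 → fast++
(s=0,f=1) a[fast]=2≠0 swap→a[0]=2 → slow++,fast++
(s=1,f=2) a[fast]=0 → fast++
(s=1,f=3) a[fast]=0 → fast++
(s=1,f=4) a[fast]=0 → fast++
(s=1,f=5) a[fast]=0 → fast++
(s=1,f=6) a[fast]=0 → fast++
(s=1,f=7) a[fast]=0 → fast++
(s=1,f=8) a[fast]=0 → fast++
(s=1,f=9) a[fast]=0 → fast++
(s=1,f=10) a[fast]=0 → fast++
(s=1,f=11) a[fast]=0 → fast++
(s=1,f=12) a[fast]=0 → fast++
(s=1,f=13) a[fast]=7≠0 swap→a[1]=7 → slow++,fast++
(s=2,f=14) a[fast]=0 → fast++
(s=2,f=15) a[fast]=0 → fast++
(s=2,f=16) a[fast]=0 → fast++
(s=2,f=17) a[fast]=3≠0 swap→a[2]=3 → slow++,fast++
(s=3,f=18) a[fast]=0 → fast++
(s=3,f=19) a[fast]=0 → fast++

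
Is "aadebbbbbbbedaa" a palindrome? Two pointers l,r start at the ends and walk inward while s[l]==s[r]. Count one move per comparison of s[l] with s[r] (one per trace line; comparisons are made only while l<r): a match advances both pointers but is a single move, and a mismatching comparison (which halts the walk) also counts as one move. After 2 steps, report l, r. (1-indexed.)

l=1 r=15: 'a'=='a', l++,r--
l=2 r=14: 'a'=='a', l++,r--

l=3, r=13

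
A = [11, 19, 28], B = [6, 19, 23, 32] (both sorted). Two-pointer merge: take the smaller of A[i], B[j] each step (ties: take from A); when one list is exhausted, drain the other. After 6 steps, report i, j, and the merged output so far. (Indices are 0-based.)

i=3, j=3, merged so far=[6, 11, 19, 19, 23, 28]

[i=0,j=0] A[i]=11>B[j]=6 take 6 → j++
[i=0,j=1] A[i]=11<=B[j]=19 take 11 → i++
[i=1,j=1] A[i]=19<=B[j]=19 take 19 → i++
[i=2,j=1] A[i]=28>B[j]=19 take 19 → j++
[i=2,j=2] A[i]=28>B[j]=23 take 23 → j++
[i=2,j=3] A[i]=28<=B[j]=32 take 28 → i++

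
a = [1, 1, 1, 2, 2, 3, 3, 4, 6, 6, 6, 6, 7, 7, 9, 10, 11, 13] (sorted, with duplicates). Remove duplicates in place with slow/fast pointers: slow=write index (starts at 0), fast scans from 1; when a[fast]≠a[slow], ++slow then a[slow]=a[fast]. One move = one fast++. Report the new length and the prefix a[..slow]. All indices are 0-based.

slow=0 fast=1: a[fast]=1=a[slow] dup, fast++
slow=0 fast=2: a[fast]=1=a[slow] dup, fast++
slow=0 fast=3: a[fast]=2≠a[slow]=1 write a[1]=2, slow++,fast++
slow=1 fast=4: a[fast]=2=a[slow] dup, fast++
slow=1 fast=5: a[fast]=3≠a[slow]=2 write a[2]=3, slow++,fast++
slow=2 fast=6: a[fast]=3=a[slow] dup, fast++
slow=2 fast=7: a[fast]=4≠a[slow]=3 write a[3]=4, slow++,fast++
slow=3 fast=8: a[fast]=6≠a[slow]=4 write a[4]=6, slow++,fast++
slow=4 fast=9: a[fast]=6=a[slow] dup, fast++
slow=4 fast=10: a[fast]=6=a[slow] dup, fast++
slow=4 fast=11: a[fast]=6=a[slow] dup, fast++
slow=4 fast=12: a[fast]=7≠a[slow]=6 write a[5]=7, slow++,fast++
slow=5 fast=13: a[fast]=7=a[slow] dup, fast++
slow=5 fast=14: a[fast]=9≠a[slow]=7 write a[6]=9, slow++,fast++
slow=6 fast=15: a[fast]=10≠a[slow]=9 write a[7]=10, slow++,fast++
slow=7 fast=16: a[fast]=11≠a[slow]=10 write a[8]=11, slow++,fast++
slow=8 fast=17: a[fast]=13≠a[slow]=11 write a[9]=13, slow++,fast++

length 10; prefix = [1, 2, 3, 4, 6, 7, 9, 10, 11, 13]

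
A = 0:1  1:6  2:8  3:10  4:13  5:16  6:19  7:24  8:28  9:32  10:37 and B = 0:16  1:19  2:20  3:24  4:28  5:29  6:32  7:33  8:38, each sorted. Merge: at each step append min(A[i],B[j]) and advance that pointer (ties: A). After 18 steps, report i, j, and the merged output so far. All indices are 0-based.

i=10, j=8, merged so far=[1, 6, 8, 10, 13, 16, 16, 19, 19, 20, 24, 24, 28, 28, 29, 32, 32, 33]

i=0 j=0: A[i]=1<=B[j]=16 take 1, i++
i=1 j=0: A[i]=6<=B[j]=16 take 6, i++
i=2 j=0: A[i]=8<=B[j]=16 take 8, i++
i=3 j=0: A[i]=10<=B[j]=16 take 10, i++
i=4 j=0: A[i]=13<=B[j]=16 take 13, i++
i=5 j=0: A[i]=16<=B[j]=16 take 16, i++
i=6 j=0: A[i]=19>B[j]=16 take 16, j++
i=6 j=1: A[i]=19<=B[j]=19 take 19, i++
i=7 j=1: A[i]=24>B[j]=19 take 19, j++
i=7 j=2: A[i]=24>B[j]=20 take 20, j++
i=7 j=3: A[i]=24<=B[j]=24 take 24, i++
i=8 j=3: A[i]=28>B[j]=24 take 24, j++
i=8 j=4: A[i]=28<=B[j]=28 take 28, i++
i=9 j=4: A[i]=32>B[j]=28 take 28, j++
i=9 j=5: A[i]=32>B[j]=29 take 29, j++
i=9 j=6: A[i]=32<=B[j]=32 take 32, i++
i=10 j=6: A[i]=37>B[j]=32 take 32, j++
i=10 j=7: A[i]=37>B[j]=33 take 33, j++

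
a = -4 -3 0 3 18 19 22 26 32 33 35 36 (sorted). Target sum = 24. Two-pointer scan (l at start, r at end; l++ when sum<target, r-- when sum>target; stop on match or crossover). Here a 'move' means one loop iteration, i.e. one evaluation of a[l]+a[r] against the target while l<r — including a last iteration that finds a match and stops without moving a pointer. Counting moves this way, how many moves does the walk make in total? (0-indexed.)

11 moves

l=0 r=11: -4+36=32 >24, r--
l=0 r=10: -4+35=31 >24, r--
l=0 r=9: -4+33=29 >24, r--
l=0 r=8: -4+32=28 >24, r--
l=0 r=7: -4+26=22 <24, l++
l=1 r=7: -3+26=23 <24, l++
l=2 r=7: 0+26=26 >24, r--
l=2 r=6: 0+22=22 <24, l++
l=3 r=6: 3+22=25 >24, r--
l=3 r=5: 3+19=22 <24, l++
l=4 r=5: 18+19=37 >24, r--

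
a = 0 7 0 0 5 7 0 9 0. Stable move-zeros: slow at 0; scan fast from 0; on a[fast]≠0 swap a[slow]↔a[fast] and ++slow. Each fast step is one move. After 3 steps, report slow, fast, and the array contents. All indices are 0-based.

slow=1, fast=3, a=[7, 0, 0, 0, 5, 7, 0, 9, 0]

(s=0,f=0) a[fast]=0 → fast++
(s=0,f=1) a[fast]=7≠0 swap→a[0]=7 → slow++,fast++
(s=1,f=2) a[fast]=0 → fast++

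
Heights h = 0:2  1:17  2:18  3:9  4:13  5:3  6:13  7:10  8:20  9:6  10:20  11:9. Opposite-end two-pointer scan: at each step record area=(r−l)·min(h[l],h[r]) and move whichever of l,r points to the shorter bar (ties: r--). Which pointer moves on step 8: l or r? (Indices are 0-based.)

l=0 r=11: min(2,9)*11=22 best=22 *, l++
l=1 r=11: min(17,9)*10=90 best=90 *, r--
l=1 r=10: min(17,20)*9=153 best=153 *, l++
l=2 r=10: min(18,20)*8=144 best=153, l++
l=3 r=10: min(9,20)*7=63 best=153, l++
l=4 r=10: min(13,20)*6=78 best=153, l++
l=5 r=10: min(3,20)*5=15 best=153, l++
l=6 r=10: min(13,20)*4=52 best=153, l++

l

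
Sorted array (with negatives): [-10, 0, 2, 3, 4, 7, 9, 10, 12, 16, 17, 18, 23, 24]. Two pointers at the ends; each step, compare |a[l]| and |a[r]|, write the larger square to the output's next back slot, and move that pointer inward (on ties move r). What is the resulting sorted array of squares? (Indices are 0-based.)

[0,13] |-10|<=|24| out[13]=576 → r--
[0,12] |-10|<=|23| out[12]=529 → r--
[0,11] |-10|<=|18| out[11]=324 → r--
[0,10] |-10|<=|17| out[10]=289 → r--
[0,9] |-10|<=|16| out[9]=256 → r--
[0,8] |-10|<=|12| out[8]=144 → r--
[0,7] |-10|<=|10| out[7]=100 → r--
[0,6] |-10|>|9| out[6]=100 → l++
[1,6] |0|<=|9| out[5]=81 → r--
[1,5] |0|<=|7| out[4]=49 → r--
[1,4] |0|<=|4| out[3]=16 → r--
[1,3] |0|<=|3| out[2]=9 → r--
[1,2] |0|<=|2| out[1]=4 → r--
[1,1] |0|<=|0| out[0]=0 → r--

[0, 4, 9, 16, 49, 81, 100, 100, 144, 256, 289, 324, 529, 576]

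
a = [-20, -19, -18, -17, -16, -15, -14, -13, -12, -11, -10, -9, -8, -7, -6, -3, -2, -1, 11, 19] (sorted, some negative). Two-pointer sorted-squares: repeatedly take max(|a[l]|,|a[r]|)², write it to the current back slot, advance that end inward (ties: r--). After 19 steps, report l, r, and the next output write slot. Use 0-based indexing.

l=17, r=17, next write slot=0

[0,19] |-20|>|19| out[19]=400 → l++
[1,19] |-19|<=|19| out[18]=361 → r--
[1,18] |-19|>|11| out[17]=361 → l++
[2,18] |-18|>|11| out[16]=324 → l++
[3,18] |-17|>|11| out[15]=289 → l++
[4,18] |-16|>|11| out[14]=256 → l++
[5,18] |-15|>|11| out[13]=225 → l++
[6,18] |-14|>|11| out[12]=196 → l++
[7,18] |-13|>|11| out[11]=169 → l++
[8,18] |-12|>|11| out[10]=144 → l++
[9,18] |-11|<=|11| out[9]=121 → r--
[9,17] |-11|>|-1| out[8]=121 → l++
[10,17] |-10|>|-1| out[7]=100 → l++
[11,17] |-9|>|-1| out[6]=81 → l++
[12,17] |-8|>|-1| out[5]=64 → l++
[13,17] |-7|>|-1| out[4]=49 → l++
[14,17] |-6|>|-1| out[3]=36 → l++
[15,17] |-3|>|-1| out[2]=9 → l++
[16,17] |-2|>|-1| out[1]=4 → l++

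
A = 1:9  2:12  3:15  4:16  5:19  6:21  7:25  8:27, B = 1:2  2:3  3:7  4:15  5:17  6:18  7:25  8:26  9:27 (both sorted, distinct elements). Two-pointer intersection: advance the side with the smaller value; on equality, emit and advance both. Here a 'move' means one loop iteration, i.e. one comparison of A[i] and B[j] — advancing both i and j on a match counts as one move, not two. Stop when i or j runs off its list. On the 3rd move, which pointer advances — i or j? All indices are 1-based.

j

i=1 j=1: 9>2, j++
i=1 j=2: 9>3, j++
i=1 j=3: 9>7, j++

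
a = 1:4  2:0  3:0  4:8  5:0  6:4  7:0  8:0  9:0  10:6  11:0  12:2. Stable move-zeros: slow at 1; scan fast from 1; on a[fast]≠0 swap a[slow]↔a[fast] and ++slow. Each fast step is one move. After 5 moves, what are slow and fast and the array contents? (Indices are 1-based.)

slow=3, fast=6, a=[4, 8, 0, 0, 0, 4, 0, 0, 0, 6, 0, 2]

slow=1 fast=1: a[fast]=4≠0 swap→a[1]=4, slow++,fast++
slow=2 fast=2: a[fast]=0, fast++
slow=2 fast=3: a[fast]=0, fast++
slow=2 fast=4: a[fast]=8≠0 swap→a[2]=8, slow++,fast++
slow=3 fast=5: a[fast]=0, fast++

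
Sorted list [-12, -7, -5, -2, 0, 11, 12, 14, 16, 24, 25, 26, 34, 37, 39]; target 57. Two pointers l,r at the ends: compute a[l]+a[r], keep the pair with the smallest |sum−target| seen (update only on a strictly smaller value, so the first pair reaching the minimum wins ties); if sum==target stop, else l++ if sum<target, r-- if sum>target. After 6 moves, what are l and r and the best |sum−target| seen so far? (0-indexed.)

l=0 r=14: -12+39=27 d=30 *, l++
l=1 r=14: -7+39=32 d=25 *, l++
l=2 r=14: -5+39=34 d=23 *, l++
l=3 r=14: -2+39=37 d=20 *, l++
l=4 r=14: 0+39=39 d=18 *, l++
l=5 r=14: 11+39=50 d=7 *, l++

l=6, r=14, best |Δ|=7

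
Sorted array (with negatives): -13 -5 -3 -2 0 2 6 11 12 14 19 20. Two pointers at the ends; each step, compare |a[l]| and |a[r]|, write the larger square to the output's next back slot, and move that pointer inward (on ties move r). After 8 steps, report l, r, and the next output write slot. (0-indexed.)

l=2, r=5, next write slot=3

[0,11] |-13|<=|20| out[11]=400 → r--
[0,10] |-13|<=|19| out[10]=361 → r--
[0,9] |-13|<=|14| out[9]=196 → r--
[0,8] |-13|>|12| out[8]=169 → l++
[1,8] |-5|<=|12| out[7]=144 → r--
[1,7] |-5|<=|11| out[6]=121 → r--
[1,6] |-5|<=|6| out[5]=36 → r--
[1,5] |-5|>|2| out[4]=25 → l++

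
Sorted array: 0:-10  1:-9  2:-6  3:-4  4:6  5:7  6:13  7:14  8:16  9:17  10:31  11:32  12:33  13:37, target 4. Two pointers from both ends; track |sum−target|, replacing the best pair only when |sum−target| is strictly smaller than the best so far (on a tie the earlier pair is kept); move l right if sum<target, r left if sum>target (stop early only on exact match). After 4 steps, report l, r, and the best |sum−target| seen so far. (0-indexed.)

l=0, r=9, best |Δ|=17

l=0 r=13: -10+37=27 d=23 *, r--
l=0 r=12: -10+33=23 d=19 *, r--
l=0 r=11: -10+32=22 d=18 *, r--
l=0 r=10: -10+31=21 d=17 *, r--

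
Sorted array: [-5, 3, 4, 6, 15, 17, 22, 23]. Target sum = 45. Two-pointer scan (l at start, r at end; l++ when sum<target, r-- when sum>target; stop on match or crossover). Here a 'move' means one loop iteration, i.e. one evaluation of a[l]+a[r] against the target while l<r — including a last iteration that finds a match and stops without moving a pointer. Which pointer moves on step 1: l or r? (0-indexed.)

[0,7] -5+23=18 <45 → l++

l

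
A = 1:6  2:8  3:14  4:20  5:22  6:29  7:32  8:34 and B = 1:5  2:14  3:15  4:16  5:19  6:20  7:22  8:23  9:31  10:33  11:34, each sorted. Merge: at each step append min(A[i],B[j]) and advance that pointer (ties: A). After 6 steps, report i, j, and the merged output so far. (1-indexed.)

i=4, j=4, merged so far=[5, 6, 8, 14, 14, 15]

[i=1,j=1] A[i]=6>B[j]=5 take 5 → j++
[i=1,j=2] A[i]=6<=B[j]=14 take 6 → i++
[i=2,j=2] A[i]=8<=B[j]=14 take 8 → i++
[i=3,j=2] A[i]=14<=B[j]=14 take 14 → i++
[i=4,j=2] A[i]=20>B[j]=14 take 14 → j++
[i=4,j=3] A[i]=20>B[j]=15 take 15 → j++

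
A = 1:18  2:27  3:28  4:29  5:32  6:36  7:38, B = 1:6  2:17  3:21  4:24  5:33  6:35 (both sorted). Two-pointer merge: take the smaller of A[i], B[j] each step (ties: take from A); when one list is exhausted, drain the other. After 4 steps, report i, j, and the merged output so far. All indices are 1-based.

i=2, j=4, merged so far=[6, 17, 18, 21]

[i=1,j=1] A[i]=18>B[j]=6 take 6 → j++
[i=1,j=2] A[i]=18>B[j]=17 take 17 → j++
[i=1,j=3] A[i]=18<=B[j]=21 take 18 → i++
[i=2,j=3] A[i]=27>B[j]=21 take 21 → j++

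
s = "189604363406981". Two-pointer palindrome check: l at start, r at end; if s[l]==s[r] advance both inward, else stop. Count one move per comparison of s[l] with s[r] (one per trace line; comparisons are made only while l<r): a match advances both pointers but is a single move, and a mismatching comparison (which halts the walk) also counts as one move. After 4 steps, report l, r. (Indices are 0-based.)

l=4, r=10

[0,14] '1'=='1' → l++,r--
[1,13] '8'=='8' → l++,r--
[2,12] '9'=='9' → l++,r--
[3,11] '6'=='6' → l++,r--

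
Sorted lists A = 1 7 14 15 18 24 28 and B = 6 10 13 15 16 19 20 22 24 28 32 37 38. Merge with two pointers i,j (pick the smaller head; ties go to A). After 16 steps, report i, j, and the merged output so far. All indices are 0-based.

i=7, j=9, merged so far=[1, 6, 7, 10, 13, 14, 15, 15, 16, 18, 19, 20, 22, 24, 24, 28]

i=0 j=0: A[i]=1<=B[j]=6 take 1, i++
i=1 j=0: A[i]=7>B[j]=6 take 6, j++
i=1 j=1: A[i]=7<=B[j]=10 take 7, i++
i=2 j=1: A[i]=14>B[j]=10 take 10, j++
i=2 j=2: A[i]=14>B[j]=13 take 13, j++
i=2 j=3: A[i]=14<=B[j]=15 take 14, i++
i=3 j=3: A[i]=15<=B[j]=15 take 15, i++
i=4 j=3: A[i]=18>B[j]=15 take 15, j++
i=4 j=4: A[i]=18>B[j]=16 take 16, j++
i=4 j=5: A[i]=18<=B[j]=19 take 18, i++
i=5 j=5: A[i]=24>B[j]=19 take 19, j++
i=5 j=6: A[i]=24>B[j]=20 take 20, j++
i=5 j=7: A[i]=24>B[j]=22 take 22, j++
i=5 j=8: A[i]=24<=B[j]=24 take 24, i++
i=6 j=8: A[i]=28>B[j]=24 take 24, j++
i=6 j=9: A[i]=28<=B[j]=28 take 28, i++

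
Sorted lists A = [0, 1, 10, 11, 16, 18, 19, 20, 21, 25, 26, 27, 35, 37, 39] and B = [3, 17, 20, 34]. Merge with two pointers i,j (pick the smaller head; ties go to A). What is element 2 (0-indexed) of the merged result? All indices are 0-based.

[i=0,j=0] A[i]=0<=B[j]=3 take 0 → i++
[i=1,j=0] A[i]=1<=B[j]=3 take 1 → i++
[i=2,j=0] A[i]=10>B[j]=3 take 3 → j++
[i=2,j=1] A[i]=10<=B[j]=17 take 10 → i++
[i=3,j=1] A[i]=11<=B[j]=17 take 11 → i++
[i=4,j=1] A[i]=16<=B[j]=17 take 16 → i++
[i=5,j=1] A[i]=18>B[j]=17 take 17 → j++
[i=5,j=2] A[i]=18<=B[j]=20 take 18 → i++
[i=6,j=2] A[i]=19<=B[j]=20 take 19 → i++
[i=7,j=2] A[i]=20<=B[j]=20 take 20 → i++
[i=8,j=2] A[i]=21>B[j]=20 take 20 → j++
[i=8,j=3] A[i]=21<=B[j]=34 take 21 → i++
[i=9,j=3] A[i]=25<=B[j]=34 take 25 → i++
[i=10,j=3] A[i]=26<=B[j]=34 take 26 → i++
[i=11,j=3] A[i]=27<=B[j]=34 take 27 → i++
[i=12,j=3] A[i]=35>B[j]=34 take 34 → j++
[i=12,j=4] B done, take A[i]=35 → i++
[i=13,j=4] B done, take A[i]=37 → i++
[i=14,j=4] B done, take A[i]=39 → i++

merged[2] = 3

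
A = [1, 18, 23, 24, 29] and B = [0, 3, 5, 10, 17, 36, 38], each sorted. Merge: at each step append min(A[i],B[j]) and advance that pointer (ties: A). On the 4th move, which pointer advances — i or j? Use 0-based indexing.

[i=0,j=0] A[i]=1>B[j]=0 take 0 → j++
[i=0,j=1] A[i]=1<=B[j]=3 take 1 → i++
[i=1,j=1] A[i]=18>B[j]=3 take 3 → j++
[i=1,j=2] A[i]=18>B[j]=5 take 5 → j++

j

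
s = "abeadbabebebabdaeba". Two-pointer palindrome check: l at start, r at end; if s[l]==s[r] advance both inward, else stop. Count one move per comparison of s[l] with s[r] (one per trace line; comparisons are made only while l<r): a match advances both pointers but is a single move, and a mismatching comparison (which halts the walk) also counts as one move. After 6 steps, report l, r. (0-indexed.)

l=6, r=12

[0,18] 'a'=='a' → l++,r--
[1,17] 'b'=='b' → l++,r--
[2,16] 'e'=='e' → l++,r--
[3,15] 'a'=='a' → l++,r--
[4,14] 'd'=='d' → l++,r--
[5,13] 'b'=='b' → l++,r--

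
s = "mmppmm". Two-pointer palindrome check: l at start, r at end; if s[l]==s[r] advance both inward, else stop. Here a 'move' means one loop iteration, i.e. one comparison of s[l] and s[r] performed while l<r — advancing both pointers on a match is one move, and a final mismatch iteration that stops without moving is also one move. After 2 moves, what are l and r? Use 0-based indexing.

l=2, r=3

l=0 r=5: 'm'=='m', l++,r--
l=1 r=4: 'm'=='m', l++,r--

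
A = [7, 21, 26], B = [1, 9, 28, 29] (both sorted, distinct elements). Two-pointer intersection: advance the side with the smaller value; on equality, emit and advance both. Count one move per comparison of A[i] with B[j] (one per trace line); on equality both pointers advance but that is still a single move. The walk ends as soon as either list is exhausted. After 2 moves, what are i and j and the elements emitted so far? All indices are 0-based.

i=1, j=1, emitted=[]

[i=0,j=0] 7>1 → j++
[i=0,j=1] 7<9 → i++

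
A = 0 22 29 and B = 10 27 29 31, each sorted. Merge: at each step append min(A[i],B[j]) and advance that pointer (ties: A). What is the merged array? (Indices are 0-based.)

[i=0,j=0] A[i]=0<=B[j]=10 take 0 → i++
[i=1,j=0] A[i]=22>B[j]=10 take 10 → j++
[i=1,j=1] A[i]=22<=B[j]=27 take 22 → i++
[i=2,j=1] A[i]=29>B[j]=27 take 27 → j++
[i=2,j=2] A[i]=29<=B[j]=29 take 29 → i++
[i=3,j=2] A done, take B[j]=29 → j++
[i=3,j=3] A done, take B[j]=31 → j++

[0, 10, 22, 27, 29, 29, 31]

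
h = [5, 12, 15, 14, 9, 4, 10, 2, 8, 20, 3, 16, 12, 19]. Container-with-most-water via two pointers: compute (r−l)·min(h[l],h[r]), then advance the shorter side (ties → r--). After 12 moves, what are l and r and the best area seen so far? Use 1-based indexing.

l=10, r=11, best area=165

l=1 r=14: min(5,19)*13=65 best=65 *, l++
l=2 r=14: min(12,19)*12=144 best=144 *, l++
l=3 r=14: min(15,19)*11=165 best=165 *, l++
l=4 r=14: min(14,19)*10=140 best=165, l++
l=5 r=14: min(9,19)*9=81 best=165, l++
l=6 r=14: min(4,19)*8=32 best=165, l++
l=7 r=14: min(10,19)*7=70 best=165, l++
l=8 r=14: min(2,19)*6=12 best=165, l++
l=9 r=14: min(8,19)*5=40 best=165, l++
l=10 r=14: min(20,19)*4=76 best=165, r--
l=10 r=13: min(20,12)*3=36 best=165, r--
l=10 r=12: min(20,16)*2=32 best=165, r--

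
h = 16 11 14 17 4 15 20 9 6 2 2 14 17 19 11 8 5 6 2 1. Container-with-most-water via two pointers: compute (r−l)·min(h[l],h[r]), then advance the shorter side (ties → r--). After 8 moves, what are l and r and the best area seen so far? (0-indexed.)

l=0 r=19: min(16,1)*19=19 best=19 *, r--
l=0 r=18: min(16,2)*18=36 best=36 *, r--
l=0 r=17: min(16,6)*17=102 best=102 *, r--
l=0 r=16: min(16,5)*16=80 best=102, r--
l=0 r=15: min(16,8)*15=120 best=120 *, r--
l=0 r=14: min(16,11)*14=154 best=154 *, r--
l=0 r=13: min(16,19)*13=208 best=208 *, l++
l=1 r=13: min(11,19)*12=132 best=208, l++

l=2, r=13, best area=208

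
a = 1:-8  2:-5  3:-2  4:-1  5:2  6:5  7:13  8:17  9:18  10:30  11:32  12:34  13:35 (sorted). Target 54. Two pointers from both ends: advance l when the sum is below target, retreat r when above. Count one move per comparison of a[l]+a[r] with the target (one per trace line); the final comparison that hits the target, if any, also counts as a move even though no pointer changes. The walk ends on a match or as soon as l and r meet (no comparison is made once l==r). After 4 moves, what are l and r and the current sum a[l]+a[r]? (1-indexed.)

[1,13] -8+35=27 <54 → l++
[2,13] -5+35=30 <54 → l++
[3,13] -2+35=33 <54 → l++
[4,13] -1+35=34 <54 → l++

l=5, r=13, sum=37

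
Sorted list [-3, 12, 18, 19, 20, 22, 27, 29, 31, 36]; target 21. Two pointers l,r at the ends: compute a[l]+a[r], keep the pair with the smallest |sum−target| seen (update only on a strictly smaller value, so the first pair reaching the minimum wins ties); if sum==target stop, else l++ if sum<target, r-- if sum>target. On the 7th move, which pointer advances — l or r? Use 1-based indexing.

r

l=1 r=10: -3+36=33 d=12 *, r--
l=1 r=9: -3+31=28 d=7 *, r--
l=1 r=8: -3+29=26 d=5 *, r--
l=1 r=7: -3+27=24 d=3 *, r--
l=1 r=6: -3+22=19 d=2 *, l++
l=2 r=6: 12+22=34 d=13, r--
l=2 r=5: 12+20=32 d=11, r--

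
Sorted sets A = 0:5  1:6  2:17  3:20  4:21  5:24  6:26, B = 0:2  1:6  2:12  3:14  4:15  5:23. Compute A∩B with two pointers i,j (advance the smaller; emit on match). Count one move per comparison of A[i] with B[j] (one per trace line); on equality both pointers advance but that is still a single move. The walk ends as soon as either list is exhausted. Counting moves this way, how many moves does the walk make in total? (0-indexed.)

10 moves

i=0 j=0: 5>2, j++
i=0 j=1: 5<6, i++
i=1 j=1: 6==6 emit, i++,j++
i=2 j=2: 17>12, j++
i=2 j=3: 17>14, j++
i=2 j=4: 17>15, j++
i=2 j=5: 17<23, i++
i=3 j=5: 20<23, i++
i=4 j=5: 21<23, i++
i=5 j=5: 24>23, j++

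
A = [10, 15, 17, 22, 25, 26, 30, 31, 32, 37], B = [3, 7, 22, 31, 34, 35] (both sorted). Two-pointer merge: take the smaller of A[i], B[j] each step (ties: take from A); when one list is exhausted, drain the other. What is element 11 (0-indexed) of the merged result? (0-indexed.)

i=0 j=0: A[i]=10>B[j]=3 take 3, j++
i=0 j=1: A[i]=10>B[j]=7 take 7, j++
i=0 j=2: A[i]=10<=B[j]=22 take 10, i++
i=1 j=2: A[i]=15<=B[j]=22 take 15, i++
i=2 j=2: A[i]=17<=B[j]=22 take 17, i++
i=3 j=2: A[i]=22<=B[j]=22 take 22, i++
i=4 j=2: A[i]=25>B[j]=22 take 22, j++
i=4 j=3: A[i]=25<=B[j]=31 take 25, i++
i=5 j=3: A[i]=26<=B[j]=31 take 26, i++
i=6 j=3: A[i]=30<=B[j]=31 take 30, i++
i=7 j=3: A[i]=31<=B[j]=31 take 31, i++
i=8 j=3: A[i]=32>B[j]=31 take 31, j++
i=8 j=4: A[i]=32<=B[j]=34 take 32, i++
i=9 j=4: A[i]=37>B[j]=34 take 34, j++
i=9 j=5: A[i]=37>B[j]=35 take 35, j++
i=9 j=6: B done, take A[i]=37, i++

merged[11] = 31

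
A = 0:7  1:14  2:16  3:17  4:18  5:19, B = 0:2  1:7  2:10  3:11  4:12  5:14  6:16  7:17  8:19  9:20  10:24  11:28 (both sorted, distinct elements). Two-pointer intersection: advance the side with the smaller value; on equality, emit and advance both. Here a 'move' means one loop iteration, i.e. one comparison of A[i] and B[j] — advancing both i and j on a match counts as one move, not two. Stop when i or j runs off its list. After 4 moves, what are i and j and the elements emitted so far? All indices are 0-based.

i=1, j=4, emitted=[7]

[i=0,j=0] 7>2 → j++
[i=0,j=1] 7==7 emit → i++,j++
[i=1,j=2] 14>10 → j++
[i=1,j=3] 14>11 → j++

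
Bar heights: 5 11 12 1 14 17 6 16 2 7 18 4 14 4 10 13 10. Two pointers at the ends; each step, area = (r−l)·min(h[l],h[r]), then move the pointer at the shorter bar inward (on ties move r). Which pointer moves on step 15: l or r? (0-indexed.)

l

l=0 r=16: min(5,10)*16=80 best=80 *, l++
l=1 r=16: min(11,10)*15=150 best=150 *, r--
l=1 r=15: min(11,13)*14=154 best=154 *, l++
l=2 r=15: min(12,13)*13=156 best=156 *, l++
l=3 r=15: min(1,13)*12=12 best=156, l++
l=4 r=15: min(14,13)*11=143 best=156, r--
l=4 r=14: min(14,10)*10=100 best=156, r--
l=4 r=13: min(14,4)*9=36 best=156, r--
l=4 r=12: min(14,14)*8=112 best=156, r--
l=4 r=11: min(14,4)*7=28 best=156, r--
l=4 r=10: min(14,18)*6=84 best=156, l++
l=5 r=10: min(17,18)*5=85 best=156, l++
l=6 r=10: min(6,18)*4=24 best=156, l++
l=7 r=10: min(16,18)*3=48 best=156, l++
l=8 r=10: min(2,18)*2=4 best=156, l++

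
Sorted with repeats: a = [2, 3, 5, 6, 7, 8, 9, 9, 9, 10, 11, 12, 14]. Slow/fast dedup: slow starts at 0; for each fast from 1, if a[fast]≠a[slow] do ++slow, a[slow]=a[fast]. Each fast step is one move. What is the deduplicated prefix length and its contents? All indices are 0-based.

length 11; prefix = [2, 3, 5, 6, 7, 8, 9, 10, 11, 12, 14]

slow=0 fast=1: a[fast]=3≠a[slow]=2 write a[1]=3, slow++,fast++
slow=1 fast=2: a[fast]=5≠a[slow]=3 write a[2]=5, slow++,fast++
slow=2 fast=3: a[fast]=6≠a[slow]=5 write a[3]=6, slow++,fast++
slow=3 fast=4: a[fast]=7≠a[slow]=6 write a[4]=7, slow++,fast++
slow=4 fast=5: a[fast]=8≠a[slow]=7 write a[5]=8, slow++,fast++
slow=5 fast=6: a[fast]=9≠a[slow]=8 write a[6]=9, slow++,fast++
slow=6 fast=7: a[fast]=9=a[slow] dup, fast++
slow=6 fast=8: a[fast]=9=a[slow] dup, fast++
slow=6 fast=9: a[fast]=10≠a[slow]=9 write a[7]=10, slow++,fast++
slow=7 fast=10: a[fast]=11≠a[slow]=10 write a[8]=11, slow++,fast++
slow=8 fast=11: a[fast]=12≠a[slow]=11 write a[9]=12, slow++,fast++
slow=9 fast=12: a[fast]=14≠a[slow]=12 write a[10]=14, slow++,fast++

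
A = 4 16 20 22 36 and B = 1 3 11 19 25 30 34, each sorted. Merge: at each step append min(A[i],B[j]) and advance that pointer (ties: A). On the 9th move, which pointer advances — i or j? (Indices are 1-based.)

i=1 j=1: A[i]=4>B[j]=1 take 1, j++
i=1 j=2: A[i]=4>B[j]=3 take 3, j++
i=1 j=3: A[i]=4<=B[j]=11 take 4, i++
i=2 j=3: A[i]=16>B[j]=11 take 11, j++
i=2 j=4: A[i]=16<=B[j]=19 take 16, i++
i=3 j=4: A[i]=20>B[j]=19 take 19, j++
i=3 j=5: A[i]=20<=B[j]=25 take 20, i++
i=4 j=5: A[i]=22<=B[j]=25 take 22, i++
i=5 j=5: A[i]=36>B[j]=25 take 25, j++

j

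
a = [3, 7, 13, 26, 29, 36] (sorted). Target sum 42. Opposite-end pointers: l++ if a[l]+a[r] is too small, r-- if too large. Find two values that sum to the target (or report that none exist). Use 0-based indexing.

(13, 29)

[0,5] 3+36=39 <42 → l++
[1,5] 7+36=43 >42 → r--
[1,4] 7+29=36 <42 → l++
[2,4] 13+29=42 → found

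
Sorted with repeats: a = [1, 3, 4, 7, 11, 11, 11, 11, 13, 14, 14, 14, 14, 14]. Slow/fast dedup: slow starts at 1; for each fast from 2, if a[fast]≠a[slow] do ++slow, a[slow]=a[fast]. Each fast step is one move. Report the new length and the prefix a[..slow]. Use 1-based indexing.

length 7; prefix = [1, 3, 4, 7, 11, 13, 14]

slow=1 fast=2: a[fast]=3≠a[slow]=1 write a[2]=3, slow++,fast++
slow=2 fast=3: a[fast]=4≠a[slow]=3 write a[3]=4, slow++,fast++
slow=3 fast=4: a[fast]=7≠a[slow]=4 write a[4]=7, slow++,fast++
slow=4 fast=5: a[fast]=11≠a[slow]=7 write a[5]=11, slow++,fast++
slow=5 fast=6: a[fast]=11=a[slow] dup, fast++
slow=5 fast=7: a[fast]=11=a[slow] dup, fast++
slow=5 fast=8: a[fast]=11=a[slow] dup, fast++
slow=5 fast=9: a[fast]=13≠a[slow]=11 write a[6]=13, slow++,fast++
slow=6 fast=10: a[fast]=14≠a[slow]=13 write a[7]=14, slow++,fast++
slow=7 fast=11: a[fast]=14=a[slow] dup, fast++
slow=7 fast=12: a[fast]=14=a[slow] dup, fast++
slow=7 fast=13: a[fast]=14=a[slow] dup, fast++
slow=7 fast=14: a[fast]=14=a[slow] dup, fast++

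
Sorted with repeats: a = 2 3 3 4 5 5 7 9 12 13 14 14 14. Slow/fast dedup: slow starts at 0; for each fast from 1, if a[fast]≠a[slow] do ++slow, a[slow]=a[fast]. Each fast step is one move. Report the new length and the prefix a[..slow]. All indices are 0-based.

slow=0 fast=1: a[fast]=3≠a[slow]=2 write a[1]=3, slow++,fast++
slow=1 fast=2: a[fast]=3=a[slow] dup, fast++
slow=1 fast=3: a[fast]=4≠a[slow]=3 write a[2]=4, slow++,fast++
slow=2 fast=4: a[fast]=5≠a[slow]=4 write a[3]=5, slow++,fast++
slow=3 fast=5: a[fast]=5=a[slow] dup, fast++
slow=3 fast=6: a[fast]=7≠a[slow]=5 write a[4]=7, slow++,fast++
slow=4 fast=7: a[fast]=9≠a[slow]=7 write a[5]=9, slow++,fast++
slow=5 fast=8: a[fast]=12≠a[slow]=9 write a[6]=12, slow++,fast++
slow=6 fast=9: a[fast]=13≠a[slow]=12 write a[7]=13, slow++,fast++
slow=7 fast=10: a[fast]=14≠a[slow]=13 write a[8]=14, slow++,fast++
slow=8 fast=11: a[fast]=14=a[slow] dup, fast++
slow=8 fast=12: a[fast]=14=a[slow] dup, fast++

length 9; prefix = [2, 3, 4, 5, 7, 9, 12, 13, 14]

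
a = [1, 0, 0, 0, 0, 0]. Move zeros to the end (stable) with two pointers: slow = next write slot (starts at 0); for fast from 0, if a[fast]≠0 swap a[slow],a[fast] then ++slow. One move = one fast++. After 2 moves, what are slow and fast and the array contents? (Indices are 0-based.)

(s=0,f=0) a[fast]=1≠0 swap→a[0]=1 → slow++,fast++
(s=1,f=1) a[fast]=0 → fast++

slow=1, fast=2, a=[1, 0, 0, 0, 0, 0]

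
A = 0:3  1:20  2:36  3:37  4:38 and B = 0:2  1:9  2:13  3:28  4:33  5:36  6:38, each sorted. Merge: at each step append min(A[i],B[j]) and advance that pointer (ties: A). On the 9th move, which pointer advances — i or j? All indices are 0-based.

j

[i=0,j=0] A[i]=3>B[j]=2 take 2 → j++
[i=0,j=1] A[i]=3<=B[j]=9 take 3 → i++
[i=1,j=1] A[i]=20>B[j]=9 take 9 → j++
[i=1,j=2] A[i]=20>B[j]=13 take 13 → j++
[i=1,j=3] A[i]=20<=B[j]=28 take 20 → i++
[i=2,j=3] A[i]=36>B[j]=28 take 28 → j++
[i=2,j=4] A[i]=36>B[j]=33 take 33 → j++
[i=2,j=5] A[i]=36<=B[j]=36 take 36 → i++
[i=3,j=5] A[i]=37>B[j]=36 take 36 → j++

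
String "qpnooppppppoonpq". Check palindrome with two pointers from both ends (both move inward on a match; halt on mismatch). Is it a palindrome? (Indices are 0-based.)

palindrome

l=0 r=15: 'q'=='q', l++,r--
l=1 r=14: 'p'=='p', l++,r--
l=2 r=13: 'n'=='n', l++,r--
l=3 r=12: 'o'=='o', l++,r--
l=4 r=11: 'o'=='o', l++,r--
l=5 r=10: 'p'=='p', l++,r--
l=6 r=9: 'p'=='p', l++,r--
l=7 r=8: 'p'=='p', l++,r--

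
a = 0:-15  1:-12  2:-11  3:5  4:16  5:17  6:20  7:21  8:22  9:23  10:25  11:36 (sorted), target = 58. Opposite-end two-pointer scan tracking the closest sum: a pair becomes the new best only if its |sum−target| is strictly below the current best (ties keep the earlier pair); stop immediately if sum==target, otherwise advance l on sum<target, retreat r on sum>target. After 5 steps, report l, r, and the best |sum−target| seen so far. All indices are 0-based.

l=5, r=11, best |Δ|=6

[0,11] -15+36=21 d=37 * → l++
[1,11] -12+36=24 d=34 * → l++
[2,11] -11+36=25 d=33 * → l++
[3,11] 5+36=41 d=17 * → l++
[4,11] 16+36=52 d=6 * → l++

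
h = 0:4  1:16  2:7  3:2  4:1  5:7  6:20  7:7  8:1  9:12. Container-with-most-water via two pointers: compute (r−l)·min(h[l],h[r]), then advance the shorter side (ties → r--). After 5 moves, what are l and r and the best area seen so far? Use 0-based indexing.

[0,9] min(4,12)*9=36 best=36 * → l++
[1,9] min(16,12)*8=96 best=96 * → r--
[1,8] min(16,1)*7=7 best=96 → r--
[1,7] min(16,7)*6=42 best=96 → r--
[1,6] min(16,20)*5=80 best=96 → l++

l=2, r=6, best area=96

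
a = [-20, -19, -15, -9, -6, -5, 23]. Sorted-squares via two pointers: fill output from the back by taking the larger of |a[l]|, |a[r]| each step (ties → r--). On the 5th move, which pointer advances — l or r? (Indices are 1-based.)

l

[1,7] |-20|<=|23| out[7]=529 → r--
[1,6] |-20|>|-5| out[6]=400 → l++
[2,6] |-19|>|-5| out[5]=361 → l++
[3,6] |-15|>|-5| out[4]=225 → l++
[4,6] |-9|>|-5| out[3]=81 → l++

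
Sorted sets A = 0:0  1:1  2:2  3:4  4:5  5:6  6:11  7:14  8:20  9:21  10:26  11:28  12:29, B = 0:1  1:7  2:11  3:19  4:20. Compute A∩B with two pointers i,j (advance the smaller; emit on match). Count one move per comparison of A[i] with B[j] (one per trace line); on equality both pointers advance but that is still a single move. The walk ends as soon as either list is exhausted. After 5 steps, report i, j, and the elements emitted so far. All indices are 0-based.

i=5, j=1, emitted=[1]

[i=0,j=0] 0<1 → i++
[i=1,j=0] 1==1 emit → i++,j++
[i=2,j=1] 2<7 → i++
[i=3,j=1] 4<7 → i++
[i=4,j=1] 5<7 → i++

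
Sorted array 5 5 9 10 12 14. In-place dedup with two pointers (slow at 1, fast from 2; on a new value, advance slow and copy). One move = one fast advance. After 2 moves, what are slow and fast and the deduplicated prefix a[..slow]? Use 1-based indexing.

(s=1,f=2) a[fast]=5=a[slow] dup → fast++
(s=1,f=3) a[fast]=9≠a[slow]=5 write a[2]=9 → slow++,fast++

slow=2, fast=4, prefix=[5, 9]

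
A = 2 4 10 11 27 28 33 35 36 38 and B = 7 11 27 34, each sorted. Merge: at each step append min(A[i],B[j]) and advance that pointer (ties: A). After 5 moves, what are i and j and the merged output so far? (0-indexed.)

i=0 j=0: A[i]=2<=B[j]=7 take 2, i++
i=1 j=0: A[i]=4<=B[j]=7 take 4, i++
i=2 j=0: A[i]=10>B[j]=7 take 7, j++
i=2 j=1: A[i]=10<=B[j]=11 take 10, i++
i=3 j=1: A[i]=11<=B[j]=11 take 11, i++

i=4, j=1, merged so far=[2, 4, 7, 10, 11]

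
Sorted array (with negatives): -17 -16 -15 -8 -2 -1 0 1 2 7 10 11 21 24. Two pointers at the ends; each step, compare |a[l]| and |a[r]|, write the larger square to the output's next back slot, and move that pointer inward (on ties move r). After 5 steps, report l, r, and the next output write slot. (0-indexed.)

l=3, r=11, next write slot=8

[0,13] |-17|<=|24| out[13]=576 → r--
[0,12] |-17|<=|21| out[12]=441 → r--
[0,11] |-17|>|11| out[11]=289 → l++
[1,11] |-16|>|11| out[10]=256 → l++
[2,11] |-15|>|11| out[9]=225 → l++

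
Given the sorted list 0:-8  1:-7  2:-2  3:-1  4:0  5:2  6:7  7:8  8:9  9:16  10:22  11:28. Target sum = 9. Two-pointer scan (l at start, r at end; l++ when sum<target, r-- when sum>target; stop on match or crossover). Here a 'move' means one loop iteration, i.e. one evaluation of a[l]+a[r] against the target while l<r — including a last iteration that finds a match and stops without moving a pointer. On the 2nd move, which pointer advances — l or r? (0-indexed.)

l=0 r=11: -8+28=20 >9, r--
l=0 r=10: -8+22=14 >9, r--

r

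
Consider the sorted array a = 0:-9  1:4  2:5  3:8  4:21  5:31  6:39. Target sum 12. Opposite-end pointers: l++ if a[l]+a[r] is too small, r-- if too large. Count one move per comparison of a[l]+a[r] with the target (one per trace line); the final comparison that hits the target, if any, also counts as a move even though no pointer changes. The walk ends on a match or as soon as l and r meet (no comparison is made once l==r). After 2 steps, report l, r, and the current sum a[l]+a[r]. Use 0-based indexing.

[0,6] -9+39=30 >12 → r--
[0,5] -9+31=22 >12 → r--

l=0, r=4, sum=12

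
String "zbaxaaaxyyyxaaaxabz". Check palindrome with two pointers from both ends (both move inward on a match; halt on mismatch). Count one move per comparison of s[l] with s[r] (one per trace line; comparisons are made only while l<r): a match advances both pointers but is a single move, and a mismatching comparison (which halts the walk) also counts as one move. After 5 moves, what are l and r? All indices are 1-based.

l=1 r=19: 'z'=='z', l++,r--
l=2 r=18: 'b'=='b', l++,r--
l=3 r=17: 'a'=='a', l++,r--
l=4 r=16: 'x'=='x', l++,r--
l=5 r=15: 'a'=='a', l++,r--

l=6, r=14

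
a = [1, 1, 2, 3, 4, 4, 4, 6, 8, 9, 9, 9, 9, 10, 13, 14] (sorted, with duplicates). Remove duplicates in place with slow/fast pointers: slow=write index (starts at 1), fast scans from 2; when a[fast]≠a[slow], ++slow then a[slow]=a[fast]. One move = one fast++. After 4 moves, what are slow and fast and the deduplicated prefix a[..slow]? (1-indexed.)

slow=4, fast=6, prefix=[1, 2, 3, 4]

(s=1,f=2) a[fast]=1=a[slow] dup → fast++
(s=1,f=3) a[fast]=2≠a[slow]=1 write a[2]=2 → slow++,fast++
(s=2,f=4) a[fast]=3≠a[slow]=2 write a[3]=3 → slow++,fast++
(s=3,f=5) a[fast]=4≠a[slow]=3 write a[4]=4 → slow++,fast++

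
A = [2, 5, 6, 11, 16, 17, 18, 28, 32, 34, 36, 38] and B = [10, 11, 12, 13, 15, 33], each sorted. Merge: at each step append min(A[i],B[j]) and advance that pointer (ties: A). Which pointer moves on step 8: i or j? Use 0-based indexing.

[i=0,j=0] A[i]=2<=B[j]=10 take 2 → i++
[i=1,j=0] A[i]=5<=B[j]=10 take 5 → i++
[i=2,j=0] A[i]=6<=B[j]=10 take 6 → i++
[i=3,j=0] A[i]=11>B[j]=10 take 10 → j++
[i=3,j=1] A[i]=11<=B[j]=11 take 11 → i++
[i=4,j=1] A[i]=16>B[j]=11 take 11 → j++
[i=4,j=2] A[i]=16>B[j]=12 take 12 → j++
[i=4,j=3] A[i]=16>B[j]=13 take 13 → j++

j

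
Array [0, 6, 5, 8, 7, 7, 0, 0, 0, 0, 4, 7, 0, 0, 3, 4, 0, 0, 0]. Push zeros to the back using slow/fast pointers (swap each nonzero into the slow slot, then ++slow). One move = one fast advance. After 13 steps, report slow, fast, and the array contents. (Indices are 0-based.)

slow=0 fast=0: a[fast]=0, fast++
slow=0 fast=1: a[fast]=6≠0 swap→a[0]=6, slow++,fast++
slow=1 fast=2: a[fast]=5≠0 swap→a[1]=5, slow++,fast++
slow=2 fast=3: a[fast]=8≠0 swap→a[2]=8, slow++,fast++
slow=3 fast=4: a[fast]=7≠0 swap→a[3]=7, slow++,fast++
slow=4 fast=5: a[fast]=7≠0 swap→a[4]=7, slow++,fast++
slow=5 fast=6: a[fast]=0, fast++
slow=5 fast=7: a[fast]=0, fast++
slow=5 fast=8: a[fast]=0, fast++
slow=5 fast=9: a[fast]=0, fast++
slow=5 fast=10: a[fast]=4≠0 swap→a[5]=4, slow++,fast++
slow=6 fast=11: a[fast]=7≠0 swap→a[6]=7, slow++,fast++
slow=7 fast=12: a[fast]=0, fast++

slow=7, fast=13, a=[6, 5, 8, 7, 7, 4, 7, 0, 0, 0, 0, 0, 0, 0, 3, 4, 0, 0, 0]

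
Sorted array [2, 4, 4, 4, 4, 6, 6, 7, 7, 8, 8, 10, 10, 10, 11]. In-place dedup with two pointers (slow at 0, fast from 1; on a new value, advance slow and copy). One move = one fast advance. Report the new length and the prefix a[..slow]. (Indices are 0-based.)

slow=0 fast=1: a[fast]=4≠a[slow]=2 write a[1]=4, slow++,fast++
slow=1 fast=2: a[fast]=4=a[slow] dup, fast++
slow=1 fast=3: a[fast]=4=a[slow] dup, fast++
slow=1 fast=4: a[fast]=4=a[slow] dup, fast++
slow=1 fast=5: a[fast]=6≠a[slow]=4 write a[2]=6, slow++,fast++
slow=2 fast=6: a[fast]=6=a[slow] dup, fast++
slow=2 fast=7: a[fast]=7≠a[slow]=6 write a[3]=7, slow++,fast++
slow=3 fast=8: a[fast]=7=a[slow] dup, fast++
slow=3 fast=9: a[fast]=8≠a[slow]=7 write a[4]=8, slow++,fast++
slow=4 fast=10: a[fast]=8=a[slow] dup, fast++
slow=4 fast=11: a[fast]=10≠a[slow]=8 write a[5]=10, slow++,fast++
slow=5 fast=12: a[fast]=10=a[slow] dup, fast++
slow=5 fast=13: a[fast]=10=a[slow] dup, fast++
slow=5 fast=14: a[fast]=11≠a[slow]=10 write a[6]=11, slow++,fast++

length 7; prefix = [2, 4, 6, 7, 8, 10, 11]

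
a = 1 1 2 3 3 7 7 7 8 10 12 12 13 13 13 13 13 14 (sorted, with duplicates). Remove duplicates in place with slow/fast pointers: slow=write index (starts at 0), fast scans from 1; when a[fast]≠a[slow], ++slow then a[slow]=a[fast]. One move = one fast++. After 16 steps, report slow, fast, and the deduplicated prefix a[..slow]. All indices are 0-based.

slow=7, fast=17, prefix=[1, 2, 3, 7, 8, 10, 12, 13]

slow=0 fast=1: a[fast]=1=a[slow] dup, fast++
slow=0 fast=2: a[fast]=2≠a[slow]=1 write a[1]=2, slow++,fast++
slow=1 fast=3: a[fast]=3≠a[slow]=2 write a[2]=3, slow++,fast++
slow=2 fast=4: a[fast]=3=a[slow] dup, fast++
slow=2 fast=5: a[fast]=7≠a[slow]=3 write a[3]=7, slow++,fast++
slow=3 fast=6: a[fast]=7=a[slow] dup, fast++
slow=3 fast=7: a[fast]=7=a[slow] dup, fast++
slow=3 fast=8: a[fast]=8≠a[slow]=7 write a[4]=8, slow++,fast++
slow=4 fast=9: a[fast]=10≠a[slow]=8 write a[5]=10, slow++,fast++
slow=5 fast=10: a[fast]=12≠a[slow]=10 write a[6]=12, slow++,fast++
slow=6 fast=11: a[fast]=12=a[slow] dup, fast++
slow=6 fast=12: a[fast]=13≠a[slow]=12 write a[7]=13, slow++,fast++
slow=7 fast=13: a[fast]=13=a[slow] dup, fast++
slow=7 fast=14: a[fast]=13=a[slow] dup, fast++
slow=7 fast=15: a[fast]=13=a[slow] dup, fast++
slow=7 fast=16: a[fast]=13=a[slow] dup, fast++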